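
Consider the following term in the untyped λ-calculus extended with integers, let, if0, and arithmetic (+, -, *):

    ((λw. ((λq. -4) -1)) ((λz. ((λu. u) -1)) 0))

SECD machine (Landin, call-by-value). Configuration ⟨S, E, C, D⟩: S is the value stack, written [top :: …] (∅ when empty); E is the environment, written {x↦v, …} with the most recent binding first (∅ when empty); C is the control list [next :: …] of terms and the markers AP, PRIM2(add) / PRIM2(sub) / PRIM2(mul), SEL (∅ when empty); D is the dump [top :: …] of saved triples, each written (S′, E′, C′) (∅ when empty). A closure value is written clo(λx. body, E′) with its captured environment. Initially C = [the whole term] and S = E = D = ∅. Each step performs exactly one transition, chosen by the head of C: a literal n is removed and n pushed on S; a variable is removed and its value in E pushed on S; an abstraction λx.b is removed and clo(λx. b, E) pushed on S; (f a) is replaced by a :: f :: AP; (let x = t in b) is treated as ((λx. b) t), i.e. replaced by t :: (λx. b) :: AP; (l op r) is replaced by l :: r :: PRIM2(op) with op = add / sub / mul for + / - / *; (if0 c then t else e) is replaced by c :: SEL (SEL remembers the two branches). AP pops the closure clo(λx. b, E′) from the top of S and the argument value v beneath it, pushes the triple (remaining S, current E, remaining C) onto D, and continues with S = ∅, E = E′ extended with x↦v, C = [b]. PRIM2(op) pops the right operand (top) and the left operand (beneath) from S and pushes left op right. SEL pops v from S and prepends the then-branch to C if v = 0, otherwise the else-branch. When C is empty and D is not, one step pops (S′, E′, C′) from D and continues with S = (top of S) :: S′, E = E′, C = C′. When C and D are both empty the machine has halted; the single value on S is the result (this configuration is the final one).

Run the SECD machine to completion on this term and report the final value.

step 0: <S=∅, E=∅, C=[((λw. ((λq. -4) -1)) ((λz. ((λu. u) -1)) 0))], D=∅>
step 1: <S=∅, E=∅, C=[((λz. ((λu. u) -1)) 0) :: (λw. ((λq. -4) -1)) :: AP], D=∅>
step 2: <S=∅, E=∅, C=[0 :: (λz. ((λu. u) -1)) :: AP :: (λw. ((λq. -4) -1)) :: AP], D=∅>
step 3: <S=[0], E=∅, C=[(λz. ((λu. u) -1)) :: AP :: (λw. ((λq. -4) -1)) :: AP], D=∅>
step 4: <S=[clo(λz. ((λu. u) -1), ∅) :: 0], E=∅, C=[AP :: (λw. ((λq. -4) -1)) :: AP], D=∅>
step 5: <S=∅, E={z↦0}, C=[((λu. u) -1)], D=[(∅, ∅, [(λw. ((λq. -4) -1)) :: AP])]>
step 6: <S=∅, E={z↦0}, C=[-1 :: (λu. u) :: AP], D=[(∅, ∅, [(λw. ((λq. -4) -1)) :: AP])]>
step 7: <S=[-1], E={z↦0}, C=[(λu. u) :: AP], D=[(∅, ∅, [(λw. ((λq. -4) -1)) :: AP])]>
step 8: <S=[clo(λu. u, {z↦0}) :: -1], E={z↦0}, C=[AP], D=[(∅, ∅, [(λw. ((λq. -4) -1)) :: AP])]>
step 9: <S=∅, E={u↦-1, z↦0}, C=[u], D=[(∅, {z↦0}, ∅) :: (∅, ∅, [(λw. ((λq. -4) -1)) :: AP])]>
step 10: <S=[-1], E={u↦-1, z↦0}, C=∅, D=[(∅, {z↦0}, ∅) :: (∅, ∅, [(λw. ((λq. -4) -1)) :: AP])]>
step 11: <S=[-1], E={z↦0}, C=∅, D=[(∅, ∅, [(λw. ((λq. -4) -1)) :: AP])]>
step 12: <S=[-1], E=∅, C=[(λw. ((λq. -4) -1)) :: AP], D=∅>
step 13: <S=[clo(λw. ((λq. -4) -1), ∅) :: -1], E=∅, C=[AP], D=∅>
step 14: <S=∅, E={w↦-1}, C=[((λq. -4) -1)], D=[(∅, ∅, ∅)]>
step 15: <S=∅, E={w↦-1}, C=[-1 :: (λq. -4) :: AP], D=[(∅, ∅, ∅)]>
step 16: <S=[-1], E={w↦-1}, C=[(λq. -4) :: AP], D=[(∅, ∅, ∅)]>
step 17: <S=[clo(λq. -4, {w↦-1}) :: -1], E={w↦-1}, C=[AP], D=[(∅, ∅, ∅)]>
step 18: <S=∅, E={q↦-1, w↦-1}, C=[-4], D=[(∅, {w↦-1}, ∅) :: (∅, ∅, ∅)]>
step 19: <S=[-4], E={q↦-1, w↦-1}, C=∅, D=[(∅, {w↦-1}, ∅) :: (∅, ∅, ∅)]>
step 20: <S=[-4], E={w↦-1}, C=∅, D=[(∅, ∅, ∅)]>
step 21: <S=[-4], E=∅, C=∅, D=∅>
→ final value -4

Answer: -4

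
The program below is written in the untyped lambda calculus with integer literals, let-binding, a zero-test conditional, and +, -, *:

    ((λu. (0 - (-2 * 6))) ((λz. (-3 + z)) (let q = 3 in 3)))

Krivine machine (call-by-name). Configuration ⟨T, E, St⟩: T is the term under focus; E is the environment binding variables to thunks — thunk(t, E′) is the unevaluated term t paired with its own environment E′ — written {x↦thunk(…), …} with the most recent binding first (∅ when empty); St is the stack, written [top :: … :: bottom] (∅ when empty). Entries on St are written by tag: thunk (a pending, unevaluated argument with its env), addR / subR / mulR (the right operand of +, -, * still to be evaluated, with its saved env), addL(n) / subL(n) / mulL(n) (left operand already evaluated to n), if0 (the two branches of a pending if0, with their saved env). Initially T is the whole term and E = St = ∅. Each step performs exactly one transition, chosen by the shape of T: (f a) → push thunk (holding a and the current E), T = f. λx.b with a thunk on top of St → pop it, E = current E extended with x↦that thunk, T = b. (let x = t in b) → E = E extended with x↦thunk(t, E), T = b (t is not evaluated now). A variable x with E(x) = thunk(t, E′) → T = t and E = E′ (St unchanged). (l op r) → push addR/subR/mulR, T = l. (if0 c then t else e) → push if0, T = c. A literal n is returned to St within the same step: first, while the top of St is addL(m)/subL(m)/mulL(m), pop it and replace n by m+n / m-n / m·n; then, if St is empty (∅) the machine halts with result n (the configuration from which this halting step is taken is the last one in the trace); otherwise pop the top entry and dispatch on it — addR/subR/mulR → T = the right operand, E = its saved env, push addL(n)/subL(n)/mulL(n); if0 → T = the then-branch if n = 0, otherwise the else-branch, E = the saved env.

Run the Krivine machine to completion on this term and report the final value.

[0] [T=((λu. (0 - (-2 * 6))) ((λz. (-3 + z)) (let q = 3 in 3))) | E=∅ | St=∅]
[1] [T=(λu. (0 - (-2 * 6))) | E=∅ | St=[thunk]]
[2] [T=(0 - (-2 * 6)) | E={u↦thunk(((λz. (-3 + z)) (let q = 3 in 3)), ∅)} | St=∅]
[3] [T=0 | E={u↦thunk(((λz. (-3 + z)) (let q = 3 in 3)), ∅)} | St=[subR]]
[4] [T=(-2 * 6) | E={u↦thunk(((λz. (-3 + z)) (let q = 3 in 3)), ∅)} | St=[subL(0)]]
[5] [T=-2 | E={u↦thunk(((λz. (-3 + z)) (let q = 3 in 3)), ∅)} | St=[mulR :: subL(0)]]
[6] [T=6 | E={u↦thunk(((λz. (-3 + z)) (let q = 3 in 3)), ∅)} | St=[mulL(-2) :: subL(0)]]
→ final value 12

Answer: 12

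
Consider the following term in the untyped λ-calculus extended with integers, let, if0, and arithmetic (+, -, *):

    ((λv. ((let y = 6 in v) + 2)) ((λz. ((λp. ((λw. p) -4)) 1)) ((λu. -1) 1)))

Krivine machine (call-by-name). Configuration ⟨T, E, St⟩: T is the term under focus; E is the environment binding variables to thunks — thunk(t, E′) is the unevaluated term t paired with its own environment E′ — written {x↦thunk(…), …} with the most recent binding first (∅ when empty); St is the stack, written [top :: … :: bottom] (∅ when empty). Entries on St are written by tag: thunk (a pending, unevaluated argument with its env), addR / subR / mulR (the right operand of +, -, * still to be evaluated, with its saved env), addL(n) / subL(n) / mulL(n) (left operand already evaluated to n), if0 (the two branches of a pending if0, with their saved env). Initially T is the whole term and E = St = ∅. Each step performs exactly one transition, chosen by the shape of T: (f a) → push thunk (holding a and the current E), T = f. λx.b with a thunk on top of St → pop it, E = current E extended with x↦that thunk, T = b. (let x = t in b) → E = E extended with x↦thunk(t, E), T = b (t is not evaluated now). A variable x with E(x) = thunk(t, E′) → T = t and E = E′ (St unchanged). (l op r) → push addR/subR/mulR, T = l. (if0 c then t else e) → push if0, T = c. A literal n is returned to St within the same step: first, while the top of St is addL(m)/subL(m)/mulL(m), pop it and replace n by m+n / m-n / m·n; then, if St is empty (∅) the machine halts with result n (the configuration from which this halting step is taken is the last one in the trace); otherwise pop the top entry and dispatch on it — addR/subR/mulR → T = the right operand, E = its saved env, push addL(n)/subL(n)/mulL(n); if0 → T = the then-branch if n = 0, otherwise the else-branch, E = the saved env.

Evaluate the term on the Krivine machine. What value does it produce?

Answer: 3

Machine steps:
step 0: <T=((λv. ((let y = 6 in v) + 2)) ((λz. ((λp. ((λw. p) -4)) 1)) ((λu. -1) 1))), E=∅, St=∅>
step 1: <T=(λv. ((let y = 6 in v) + 2)), E=∅, St=[thunk]>
step 2: <T=((let y = 6 in v) + 2), E={v↦thunk(((λz. ((λp. ((λw. p) -4)) 1)) ((λu. -1) 1)), ∅)}, St=∅>
step 3: <T=(let y = 6 in v), E={v↦thunk(((λz. ((λp. ((λw. p) -4)) 1)) ((λu. -1) 1)), ∅)}, St=[addR]>
step 4: <T=v, E={y↦thunk(6, {v↦thunk(((λz. ((λp. ((λw. p) -4)) 1)) ((λu. -1) 1)), ∅)}), v↦thunk(((λz. ((λp. ((λw. p) -4)) 1)) ((λu. -1) 1)), ∅)}, St=[addR]>
step 5: <T=((λz. ((λp. ((λw. p) -4)) 1)) ((λu. -1) 1)), E=∅, St=[addR]>
step 6: <T=(λz. ((λp. ((λw. p) -4)) 1)), E=∅, St=[thunk :: addR]>
step 7: <T=((λp. ((λw. p) -4)) 1), E={z↦thunk(((λu. -1) 1), ∅)}, St=[addR]>
step 8: <T=(λp. ((λw. p) -4)), E={z↦thunk(((λu. -1) 1), ∅)}, St=[thunk :: addR]>
step 9: <T=((λw. p) -4), E={p↦thunk(1, {z↦thunk(((λu. -1) 1), ∅)}), z↦thunk(((λu. -1) 1), ∅)}, St=[addR]>
step 10: <T=(λw. p), E={p↦thunk(1, {z↦thunk(((λu. -1) 1), ∅)}), z↦thunk(((λu. -1) 1), ∅)}, St=[thunk :: addR]>
step 11: <T=p, E={w↦thunk(-4, {p↦thunk(1, {z↦thunk(((λu. -1) 1), ∅)}), z↦thunk(((λu. -1) 1), ∅)}), p↦thunk(1, {z↦thunk(((λu. -1) 1), ∅)}), z↦thunk(((λu. -1) 1), ∅)}, St=[addR]>
step 12: <T=1, E={z↦thunk(((λu. -1) 1), ∅)}, St=[addR]>
step 13: <T=2, E={v↦thunk(((λz. ((λp. ((λw. p) -4)) 1)) ((λu. -1) 1)), ∅)}, St=[addL(1)]>
→ final value 3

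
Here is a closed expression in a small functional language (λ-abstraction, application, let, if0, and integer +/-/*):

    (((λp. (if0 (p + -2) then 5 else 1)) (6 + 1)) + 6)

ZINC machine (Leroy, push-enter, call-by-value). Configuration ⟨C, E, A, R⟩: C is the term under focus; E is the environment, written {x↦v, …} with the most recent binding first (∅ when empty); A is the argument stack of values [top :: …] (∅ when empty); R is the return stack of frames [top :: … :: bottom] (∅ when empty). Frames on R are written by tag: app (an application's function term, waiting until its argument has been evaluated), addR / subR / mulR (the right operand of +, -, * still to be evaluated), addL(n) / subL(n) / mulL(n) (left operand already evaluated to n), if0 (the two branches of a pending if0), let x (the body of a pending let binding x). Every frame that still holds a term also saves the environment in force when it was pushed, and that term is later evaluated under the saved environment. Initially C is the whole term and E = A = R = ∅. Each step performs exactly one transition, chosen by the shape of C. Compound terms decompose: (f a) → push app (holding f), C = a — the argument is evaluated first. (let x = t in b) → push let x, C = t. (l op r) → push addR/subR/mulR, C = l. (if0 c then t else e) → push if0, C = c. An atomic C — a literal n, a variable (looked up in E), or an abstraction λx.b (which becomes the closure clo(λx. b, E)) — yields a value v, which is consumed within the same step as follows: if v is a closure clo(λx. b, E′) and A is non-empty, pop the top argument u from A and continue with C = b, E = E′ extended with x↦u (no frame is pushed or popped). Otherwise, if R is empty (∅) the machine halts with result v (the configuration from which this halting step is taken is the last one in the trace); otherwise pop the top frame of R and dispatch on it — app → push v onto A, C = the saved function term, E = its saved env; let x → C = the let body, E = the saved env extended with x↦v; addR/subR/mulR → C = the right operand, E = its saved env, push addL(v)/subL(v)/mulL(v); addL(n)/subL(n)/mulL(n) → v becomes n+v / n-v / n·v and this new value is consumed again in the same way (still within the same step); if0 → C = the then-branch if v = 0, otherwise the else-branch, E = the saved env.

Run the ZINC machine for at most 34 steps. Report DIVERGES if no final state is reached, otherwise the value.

t=0: ⟨C=(((λp. (if0 (p + -2) then 5 else 1)) (6 + 1)) + 6); E=∅; A=∅; R=∅⟩
t=1: ⟨C=((λp. (if0 (p + -2) then 5 else 1)) (6 + 1)); E=∅; A=∅; R=[addR]⟩
t=2: ⟨C=(6 + 1); E=∅; A=∅; R=[app :: addR]⟩
t=3: ⟨C=6; E=∅; A=∅; R=[addR :: app :: addR]⟩
t=4: ⟨C=1; E=∅; A=∅; R=[addL(6) :: app :: addR]⟩
t=5: ⟨C=(λp. (if0 (p + -2) then 5 else 1)); E=∅; A=[7]; R=[addR]⟩
t=6: ⟨C=(if0 (p + -2) then 5 else 1); E={p↦7}; A=∅; R=[addR]⟩
t=7: ⟨C=(p + -2); E={p↦7}; A=∅; R=[if0 :: addR]⟩
t=8: ⟨C=p; E={p↦7}; A=∅; R=[addR :: if0 :: addR]⟩
t=9: ⟨C=-2; E={p↦7}; A=∅; R=[addL(7) :: if0 :: addR]⟩
t=10: ⟨C=1; E={p↦7}; A=∅; R=[addR]⟩
t=11: ⟨C=6; E=∅; A=∅; R=[addL(1)]⟩
→ final value 7

Answer: 7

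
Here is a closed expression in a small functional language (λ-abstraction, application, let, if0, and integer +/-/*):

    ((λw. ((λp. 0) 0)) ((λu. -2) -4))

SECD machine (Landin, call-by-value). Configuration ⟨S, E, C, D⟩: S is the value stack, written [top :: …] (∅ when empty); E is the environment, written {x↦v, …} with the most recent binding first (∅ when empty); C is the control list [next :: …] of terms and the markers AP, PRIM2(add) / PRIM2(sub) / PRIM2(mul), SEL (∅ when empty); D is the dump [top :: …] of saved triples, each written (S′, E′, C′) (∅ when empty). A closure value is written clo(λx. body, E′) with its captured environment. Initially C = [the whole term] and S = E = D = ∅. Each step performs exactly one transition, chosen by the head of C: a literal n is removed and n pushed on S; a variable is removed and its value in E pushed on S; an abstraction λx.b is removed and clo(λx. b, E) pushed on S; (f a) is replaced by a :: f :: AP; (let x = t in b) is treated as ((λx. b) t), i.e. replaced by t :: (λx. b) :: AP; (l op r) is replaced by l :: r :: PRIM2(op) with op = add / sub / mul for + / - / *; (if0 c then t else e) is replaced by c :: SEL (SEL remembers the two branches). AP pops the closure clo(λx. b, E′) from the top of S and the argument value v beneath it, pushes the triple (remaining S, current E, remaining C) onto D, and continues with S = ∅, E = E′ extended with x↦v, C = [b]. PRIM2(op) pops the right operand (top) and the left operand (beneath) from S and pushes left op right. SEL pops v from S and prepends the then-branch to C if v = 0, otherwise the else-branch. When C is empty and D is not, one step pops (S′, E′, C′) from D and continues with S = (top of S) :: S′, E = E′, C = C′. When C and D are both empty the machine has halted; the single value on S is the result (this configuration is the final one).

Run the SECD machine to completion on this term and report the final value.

Answer: 0

Machine steps:
[0] <S=∅, E=∅, C=[((λw. ((λp. 0) 0)) ((λu. -2) -4))], D=∅>
[1] <S=∅, E=∅, C=[((λu. -2) -4) :: (λw. ((λp. 0) 0)) :: AP], D=∅>
[2] <S=∅, E=∅, C=[-4 :: (λu. -2) :: AP :: (λw. ((λp. 0) 0)) :: AP], D=∅>
[3] <S=[-4], E=∅, C=[(λu. -2) :: AP :: (λw. ((λp. 0) 0)) :: AP], D=∅>
[4] <S=[clo(λu. -2, ∅) :: -4], E=∅, C=[AP :: (λw. ((λp. 0) 0)) :: AP], D=∅>
[5] <S=∅, E={u↦-4}, C=[-2], D=[(∅, ∅, [(λw. ((λp. 0) 0)) :: AP])]>
[6] <S=[-2], E={u↦-4}, C=∅, D=[(∅, ∅, [(λw. ((λp. 0) 0)) :: AP])]>
[7] <S=[-2], E=∅, C=[(λw. ((λp. 0) 0)) :: AP], D=∅>
[8] <S=[clo(λw. ((λp. 0) 0), ∅) :: -2], E=∅, C=[AP], D=∅>
[9] <S=∅, E={w↦-2}, C=[((λp. 0) 0)], D=[(∅, ∅, ∅)]>
[10] <S=∅, E={w↦-2}, C=[0 :: (λp. 0) :: AP], D=[(∅, ∅, ∅)]>
[11] <S=[0], E={w↦-2}, C=[(λp. 0) :: AP], D=[(∅, ∅, ∅)]>
[12] <S=[clo(λp. 0, {w↦-2}) :: 0], E={w↦-2}, C=[AP], D=[(∅, ∅, ∅)]>
[13] <S=∅, E={p↦0, w↦-2}, C=[0], D=[(∅, {w↦-2}, ∅) :: (∅, ∅, ∅)]>
[14] <S=[0], E={p↦0, w↦-2}, C=∅, D=[(∅, {w↦-2}, ∅) :: (∅, ∅, ∅)]>
[15] <S=[0], E={w↦-2}, C=∅, D=[(∅, ∅, ∅)]>
[16] <S=[0], E=∅, C=∅, D=∅>
→ final value 0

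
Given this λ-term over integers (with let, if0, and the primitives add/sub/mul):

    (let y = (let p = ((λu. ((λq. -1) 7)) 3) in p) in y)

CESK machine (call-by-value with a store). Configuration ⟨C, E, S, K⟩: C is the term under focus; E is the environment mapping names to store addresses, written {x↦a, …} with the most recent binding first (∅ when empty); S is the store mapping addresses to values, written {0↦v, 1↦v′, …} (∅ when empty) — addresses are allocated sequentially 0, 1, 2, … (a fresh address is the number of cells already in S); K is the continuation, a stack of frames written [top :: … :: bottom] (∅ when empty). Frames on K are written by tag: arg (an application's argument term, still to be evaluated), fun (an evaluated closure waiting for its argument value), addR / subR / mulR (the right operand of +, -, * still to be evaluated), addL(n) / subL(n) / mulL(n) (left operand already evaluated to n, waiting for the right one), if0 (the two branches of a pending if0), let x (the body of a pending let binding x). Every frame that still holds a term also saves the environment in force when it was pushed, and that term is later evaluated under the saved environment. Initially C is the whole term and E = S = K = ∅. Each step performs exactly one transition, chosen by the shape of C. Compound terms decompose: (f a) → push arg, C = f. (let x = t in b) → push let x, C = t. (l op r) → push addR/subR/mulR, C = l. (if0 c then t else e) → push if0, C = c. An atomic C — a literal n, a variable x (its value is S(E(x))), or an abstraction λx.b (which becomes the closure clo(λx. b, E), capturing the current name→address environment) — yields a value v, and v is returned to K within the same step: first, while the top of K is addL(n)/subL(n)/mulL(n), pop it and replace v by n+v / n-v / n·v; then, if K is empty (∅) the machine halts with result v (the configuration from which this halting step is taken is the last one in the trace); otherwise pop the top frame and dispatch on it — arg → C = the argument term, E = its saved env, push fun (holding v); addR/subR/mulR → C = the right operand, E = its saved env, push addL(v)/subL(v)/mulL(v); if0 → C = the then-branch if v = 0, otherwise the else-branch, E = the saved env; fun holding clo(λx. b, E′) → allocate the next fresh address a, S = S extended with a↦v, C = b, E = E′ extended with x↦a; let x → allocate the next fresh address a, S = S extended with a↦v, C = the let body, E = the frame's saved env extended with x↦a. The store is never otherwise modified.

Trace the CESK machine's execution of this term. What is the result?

Answer: -1

Derivation:
t=0: [C=(let y = (let p = ((λu. ((λq. -1) 7)) 3) in p) in y) | E=∅ | S=∅ | K=∅]
t=1: [C=(let p = ((λu. ((λq. -1) 7)) 3) in p) | E=∅ | S=∅ | K=[let y]]
t=2: [C=((λu. ((λq. -1) 7)) 3) | E=∅ | S=∅ | K=[let p :: let y]]
t=3: [C=(λu. ((λq. -1) 7)) | E=∅ | S=∅ | K=[arg :: let p :: let y]]
t=4: [C=3 | E=∅ | S=∅ | K=[fun :: let p :: let y]]
t=5: [C=((λq. -1) 7) | E={u↦0} | S={0↦3} | K=[let p :: let y]]
t=6: [C=(λq. -1) | E={u↦0} | S={0↦3} | K=[arg :: let p :: let y]]
t=7: [C=7 | E={u↦0} | S={0↦3} | K=[fun :: let p :: let y]]
t=8: [C=-1 | E={q↦1, u↦0} | S={0↦3, 1↦7} | K=[let p :: let y]]
t=9: [C=p | E={p↦2} | S={0↦3, 1↦7, 2↦-1} | K=[let y]]
t=10: [C=y | E={y↦3} | S={0↦3, 1↦7, 2↦-1, 3↦-1} | K=∅]
→ final value -1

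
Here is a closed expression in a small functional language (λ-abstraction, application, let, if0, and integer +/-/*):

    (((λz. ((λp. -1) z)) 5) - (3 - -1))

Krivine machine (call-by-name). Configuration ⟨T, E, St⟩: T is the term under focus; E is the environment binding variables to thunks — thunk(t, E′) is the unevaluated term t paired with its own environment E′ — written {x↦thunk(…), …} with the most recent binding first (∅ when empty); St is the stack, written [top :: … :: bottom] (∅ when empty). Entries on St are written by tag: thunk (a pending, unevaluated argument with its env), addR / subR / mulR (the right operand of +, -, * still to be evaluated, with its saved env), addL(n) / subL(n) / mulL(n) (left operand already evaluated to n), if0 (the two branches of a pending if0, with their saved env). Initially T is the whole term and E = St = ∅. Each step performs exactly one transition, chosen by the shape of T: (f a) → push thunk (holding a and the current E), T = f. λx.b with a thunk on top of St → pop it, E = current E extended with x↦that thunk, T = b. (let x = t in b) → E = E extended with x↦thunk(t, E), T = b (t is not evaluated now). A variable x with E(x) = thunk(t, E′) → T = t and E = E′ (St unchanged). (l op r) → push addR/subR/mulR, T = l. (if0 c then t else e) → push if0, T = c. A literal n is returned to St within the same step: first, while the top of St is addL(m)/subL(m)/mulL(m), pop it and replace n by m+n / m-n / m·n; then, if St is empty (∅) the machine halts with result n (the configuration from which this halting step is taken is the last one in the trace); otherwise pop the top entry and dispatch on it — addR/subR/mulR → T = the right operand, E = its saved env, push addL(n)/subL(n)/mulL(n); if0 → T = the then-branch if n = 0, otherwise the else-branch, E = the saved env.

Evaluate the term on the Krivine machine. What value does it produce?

Answer: -5

Machine steps:
t=0: <T=(((λz. ((λp. -1) z)) 5) - (3 - -1)), E=∅, St=∅>
t=1: <T=((λz. ((λp. -1) z)) 5), E=∅, St=[subR]>
t=2: <T=(λz. ((λp. -1) z)), E=∅, St=[thunk :: subR]>
t=3: <T=((λp. -1) z), E={z↦thunk(5, ∅)}, St=[subR]>
t=4: <T=(λp. -1), E={z↦thunk(5, ∅)}, St=[thunk :: subR]>
t=5: <T=-1, E={p↦thunk(z, {z↦thunk(5, ∅)}), z↦thunk(5, ∅)}, St=[subR]>
t=6: <T=(3 - -1), E=∅, St=[subL(-1)]>
t=7: <T=3, E=∅, St=[subR :: subL(-1)]>
t=8: <T=-1, E=∅, St=[subL(3) :: subL(-1)]>
→ final value -5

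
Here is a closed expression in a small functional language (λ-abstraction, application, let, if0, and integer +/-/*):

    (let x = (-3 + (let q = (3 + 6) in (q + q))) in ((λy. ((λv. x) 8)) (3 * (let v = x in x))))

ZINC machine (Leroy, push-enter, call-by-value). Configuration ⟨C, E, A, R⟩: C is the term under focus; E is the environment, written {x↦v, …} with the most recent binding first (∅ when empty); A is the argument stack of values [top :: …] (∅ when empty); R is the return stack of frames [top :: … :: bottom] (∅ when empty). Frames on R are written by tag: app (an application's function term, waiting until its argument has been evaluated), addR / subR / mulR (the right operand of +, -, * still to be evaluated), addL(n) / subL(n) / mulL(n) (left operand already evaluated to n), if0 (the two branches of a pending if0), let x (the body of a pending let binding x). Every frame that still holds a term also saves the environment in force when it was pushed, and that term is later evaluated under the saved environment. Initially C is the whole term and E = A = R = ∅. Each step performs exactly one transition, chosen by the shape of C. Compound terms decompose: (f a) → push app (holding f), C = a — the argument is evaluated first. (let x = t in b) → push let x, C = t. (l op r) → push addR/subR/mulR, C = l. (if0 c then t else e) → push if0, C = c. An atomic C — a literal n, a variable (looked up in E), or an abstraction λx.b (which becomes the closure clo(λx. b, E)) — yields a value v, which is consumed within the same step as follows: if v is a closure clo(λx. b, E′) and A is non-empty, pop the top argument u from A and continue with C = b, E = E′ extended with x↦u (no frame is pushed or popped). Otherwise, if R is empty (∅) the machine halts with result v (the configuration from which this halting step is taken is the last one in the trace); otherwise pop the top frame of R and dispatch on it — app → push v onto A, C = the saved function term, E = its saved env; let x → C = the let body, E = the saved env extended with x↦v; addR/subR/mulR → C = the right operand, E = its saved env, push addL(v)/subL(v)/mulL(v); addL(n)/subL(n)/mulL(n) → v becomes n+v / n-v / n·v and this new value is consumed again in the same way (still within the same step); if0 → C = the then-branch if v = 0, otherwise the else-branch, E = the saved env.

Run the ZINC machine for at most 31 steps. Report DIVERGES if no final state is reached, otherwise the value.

0. ⟨C=(let x = (-3 + (let q = (3 + 6) in (q + q))) in ((λy. ((λv. x) 8)) (3 * (let v = x in x)))); E=∅; A=∅; R=∅⟩
1. ⟨C=(-3 + (let q = (3 + 6) in (q + q))); E=∅; A=∅; R=[let x]⟩
2. ⟨C=-3; E=∅; A=∅; R=[addR :: let x]⟩
3. ⟨C=(let q = (3 + 6) in (q + q)); E=∅; A=∅; R=[addL(-3) :: let x]⟩
4. ⟨C=(3 + 6); E=∅; A=∅; R=[let q :: addL(-3) :: let x]⟩
5. ⟨C=3; E=∅; A=∅; R=[addR :: let q :: addL(-3) :: let x]⟩
6. ⟨C=6; E=∅; A=∅; R=[addL(3) :: let q :: addL(-3) :: let x]⟩
7. ⟨C=(q + q); E={q↦9}; A=∅; R=[addL(-3) :: let x]⟩
8. ⟨C=q; E={q↦9}; A=∅; R=[addR :: addL(-3) :: let x]⟩
9. ⟨C=q; E={q↦9}; A=∅; R=[addL(9) :: addL(-3) :: let x]⟩
10. ⟨C=((λy. ((λv. x) 8)) (3 * (let v = x in x))); E={x↦15}; A=∅; R=∅⟩
11. ⟨C=(3 * (let v = x in x)); E={x↦15}; A=∅; R=[app]⟩
12. ⟨C=3; E={x↦15}; A=∅; R=[mulR :: app]⟩
13. ⟨C=(let v = x in x); E={x↦15}; A=∅; R=[mulL(3) :: app]⟩
14. ⟨C=x; E={x↦15}; A=∅; R=[let v :: mulL(3) :: app]⟩
15. ⟨C=x; E={v↦15, x↦15}; A=∅; R=[mulL(3) :: app]⟩
16. ⟨C=(λy. ((λv. x) 8)); E={x↦15}; A=[45]; R=∅⟩
17. ⟨C=((λv. x) 8); E={y↦45, x↦15}; A=∅; R=∅⟩
18. ⟨C=8; E={y↦45, x↦15}; A=∅; R=[app]⟩
19. ⟨C=(λv. x); E={y↦45, x↦15}; A=[8]; R=∅⟩
20. ⟨C=x; E={v↦8, y↦45, x↦15}; A=∅; R=∅⟩
→ final value 15

Answer: 15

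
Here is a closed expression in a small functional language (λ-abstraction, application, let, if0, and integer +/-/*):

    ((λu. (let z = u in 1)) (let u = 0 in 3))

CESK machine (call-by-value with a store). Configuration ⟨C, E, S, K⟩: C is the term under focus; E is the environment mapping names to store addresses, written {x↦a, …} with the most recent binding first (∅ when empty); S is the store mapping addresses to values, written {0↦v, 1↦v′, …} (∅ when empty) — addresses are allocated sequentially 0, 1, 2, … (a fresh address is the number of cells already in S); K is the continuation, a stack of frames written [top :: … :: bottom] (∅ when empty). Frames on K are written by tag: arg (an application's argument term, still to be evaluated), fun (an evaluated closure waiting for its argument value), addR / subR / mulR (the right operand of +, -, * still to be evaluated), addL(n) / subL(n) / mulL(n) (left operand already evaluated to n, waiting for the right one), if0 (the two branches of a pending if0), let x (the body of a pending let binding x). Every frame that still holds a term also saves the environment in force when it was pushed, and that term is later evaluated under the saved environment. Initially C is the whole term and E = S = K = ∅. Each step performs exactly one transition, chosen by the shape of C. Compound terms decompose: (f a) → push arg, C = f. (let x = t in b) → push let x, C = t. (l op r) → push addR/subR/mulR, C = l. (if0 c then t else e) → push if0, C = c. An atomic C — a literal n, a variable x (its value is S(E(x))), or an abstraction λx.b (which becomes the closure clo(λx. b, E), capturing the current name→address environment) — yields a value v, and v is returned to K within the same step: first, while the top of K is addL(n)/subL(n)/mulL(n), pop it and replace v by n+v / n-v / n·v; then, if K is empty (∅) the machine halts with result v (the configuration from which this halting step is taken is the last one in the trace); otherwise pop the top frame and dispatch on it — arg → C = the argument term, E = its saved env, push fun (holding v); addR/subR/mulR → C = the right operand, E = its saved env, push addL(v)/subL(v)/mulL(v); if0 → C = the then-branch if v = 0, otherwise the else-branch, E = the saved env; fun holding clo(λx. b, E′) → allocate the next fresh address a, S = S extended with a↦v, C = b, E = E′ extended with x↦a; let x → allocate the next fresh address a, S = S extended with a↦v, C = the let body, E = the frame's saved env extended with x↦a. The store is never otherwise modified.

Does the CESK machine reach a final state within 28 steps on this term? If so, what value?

Answer: 1

Machine steps:
step 0: <C=((λu. (let z = u in 1)) (let u = 0 in 3)), E=∅, S=∅, K=∅>
step 1: <C=(λu. (let z = u in 1)), E=∅, S=∅, K=[arg]>
step 2: <C=(let u = 0 in 3), E=∅, S=∅, K=[fun]>
step 3: <C=0, E=∅, S=∅, K=[let u :: fun]>
step 4: <C=3, E={u↦0}, S={0↦0}, K=[fun]>
step 5: <C=(let z = u in 1), E={u↦1}, S={0↦0, 1↦3}, K=∅>
step 6: <C=u, E={u↦1}, S={0↦0, 1↦3}, K=[let z]>
step 7: <C=1, E={z↦2, u↦1}, S={0↦0, 1↦3, 2↦3}, K=∅>
→ final value 1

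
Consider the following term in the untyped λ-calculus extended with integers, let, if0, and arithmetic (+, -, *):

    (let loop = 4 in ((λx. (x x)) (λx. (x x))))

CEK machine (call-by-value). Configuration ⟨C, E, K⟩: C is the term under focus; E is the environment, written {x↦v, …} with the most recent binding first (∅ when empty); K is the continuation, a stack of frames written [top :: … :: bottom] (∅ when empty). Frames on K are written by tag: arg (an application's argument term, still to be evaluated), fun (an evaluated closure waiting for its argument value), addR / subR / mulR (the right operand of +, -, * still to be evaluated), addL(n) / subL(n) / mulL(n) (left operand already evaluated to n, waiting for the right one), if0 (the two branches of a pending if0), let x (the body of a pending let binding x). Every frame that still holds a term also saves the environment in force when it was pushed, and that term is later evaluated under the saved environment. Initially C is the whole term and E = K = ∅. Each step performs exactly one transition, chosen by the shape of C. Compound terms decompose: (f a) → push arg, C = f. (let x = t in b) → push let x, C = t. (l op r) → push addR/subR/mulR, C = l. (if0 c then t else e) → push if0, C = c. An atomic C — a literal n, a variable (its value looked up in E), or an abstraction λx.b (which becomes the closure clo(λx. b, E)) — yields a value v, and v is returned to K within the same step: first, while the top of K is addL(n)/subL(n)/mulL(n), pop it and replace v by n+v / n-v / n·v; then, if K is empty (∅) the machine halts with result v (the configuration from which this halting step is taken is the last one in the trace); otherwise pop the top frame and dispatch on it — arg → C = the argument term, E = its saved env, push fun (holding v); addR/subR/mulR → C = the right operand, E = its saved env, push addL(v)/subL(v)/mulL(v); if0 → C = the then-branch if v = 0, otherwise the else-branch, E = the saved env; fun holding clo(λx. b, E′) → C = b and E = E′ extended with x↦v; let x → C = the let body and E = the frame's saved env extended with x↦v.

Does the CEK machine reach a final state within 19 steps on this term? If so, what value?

0. [C=(let loop = 4 in ((λx. (x x)) (λx. (x x)))) | E=∅ | K=∅]
1. [C=4 | E=∅ | K=[let loop]]
2. [C=((λx. (x x)) (λx. (x x))) | E={loop↦4} | K=∅]
3. [C=(λx. (x x)) | E={loop↦4} | K=[arg]]
4. [C=(λx. (x x)) | E={loop↦4} | K=[fun]]
5. [C=(x x) | E={x↦clo(λx. (x x), {loop↦4}), loop↦4} | K=∅]
6. [C=x | E={x↦clo(λx. (x x), {loop↦4}), loop↦4} | K=[arg]]
7. [C=x | E={x↦clo(λx. (x x), {loop↦4}), loop↦4} | K=[fun]]
… configuration repeats with period 3 (steps 5–7 recur indefinitely) …

Answer: DIVERGES (no final state within 19 steps)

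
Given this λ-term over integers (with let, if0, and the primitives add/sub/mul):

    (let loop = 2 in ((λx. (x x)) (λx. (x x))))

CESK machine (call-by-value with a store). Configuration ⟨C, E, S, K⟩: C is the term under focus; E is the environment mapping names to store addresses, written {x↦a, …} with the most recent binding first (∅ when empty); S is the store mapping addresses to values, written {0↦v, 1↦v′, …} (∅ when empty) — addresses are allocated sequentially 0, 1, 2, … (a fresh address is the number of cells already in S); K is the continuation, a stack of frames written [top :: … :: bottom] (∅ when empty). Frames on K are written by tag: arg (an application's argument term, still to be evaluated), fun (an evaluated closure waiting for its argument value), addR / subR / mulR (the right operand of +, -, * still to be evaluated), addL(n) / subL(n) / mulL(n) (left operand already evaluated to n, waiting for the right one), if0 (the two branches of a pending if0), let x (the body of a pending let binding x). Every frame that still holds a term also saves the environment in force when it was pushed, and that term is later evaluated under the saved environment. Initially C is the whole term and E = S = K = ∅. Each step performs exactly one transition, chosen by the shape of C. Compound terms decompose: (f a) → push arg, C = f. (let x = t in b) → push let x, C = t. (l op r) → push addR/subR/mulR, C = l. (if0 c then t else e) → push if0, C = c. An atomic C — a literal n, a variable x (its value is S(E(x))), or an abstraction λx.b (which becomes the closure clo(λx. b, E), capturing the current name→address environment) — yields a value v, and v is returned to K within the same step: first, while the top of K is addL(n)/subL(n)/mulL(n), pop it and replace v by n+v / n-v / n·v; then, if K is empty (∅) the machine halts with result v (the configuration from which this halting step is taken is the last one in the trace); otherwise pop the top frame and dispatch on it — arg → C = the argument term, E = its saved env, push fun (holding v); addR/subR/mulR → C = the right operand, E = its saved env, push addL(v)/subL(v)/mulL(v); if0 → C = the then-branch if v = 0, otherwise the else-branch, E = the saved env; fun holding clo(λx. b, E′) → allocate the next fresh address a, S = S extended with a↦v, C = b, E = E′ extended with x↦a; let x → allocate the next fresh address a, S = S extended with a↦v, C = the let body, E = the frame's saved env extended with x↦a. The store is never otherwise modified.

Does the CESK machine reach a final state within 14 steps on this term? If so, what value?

step 0: [C=(let loop = 2 in ((λx. (x x)) (λx. (x x)))) | E=∅ | S=∅ | K=∅]
step 1: [C=2 | E=∅ | S=∅ | K=[let loop]]
step 2: [C=((λx. (x x)) (λx. (x x))) | E={loop↦0} | S={0↦2} | K=∅]
step 3: [C=(λx. (x x)) | E={loop↦0} | S={0↦2} | K=[arg]]
step 4: [C=(λx. (x x)) | E={loop↦0} | S={0↦2} | K=[fun]]
step 5: [C=(x x) | E={x↦1, loop↦0} | S={0↦2, 1↦clo(λx. (x x), {loop↦0})} | K=∅]
step 6: [C=x | E={x↦1, loop↦0} | S={0↦2, 1↦clo(λx. (x x), {loop↦0})} | K=[arg]]
step 7: [C=x | E={x↦1, loop↦0} | S={0↦2, 1↦clo(λx. (x x), {loop↦0})} | K=[fun]]
step 8: [C=(x x) | E={x↦2, loop↦0} | S={0↦2, 1↦clo(λx. (x x), {loop↦0}), 2↦clo(λx. (x x), {loop↦0})} | K=∅]
step 9: [C=x | E={x↦2, loop↦0} | S={0↦2, 1↦clo(λx. (x x), {loop↦0}), 2↦clo(λx. (x x), {loop↦0})} | K=[arg]]
step 10: [C=x | E={x↦2, loop↦0} | S={0↦2, 1↦clo(λx. (x x), {loop↦0}), 2↦clo(λx. (x x), {loop↦0})} | K=[fun]]
step 11: [C=(x x) | E={x↦3, loop↦0} | S={0↦2, 1↦clo(λx. (x x), {loop↦0}), 2↦clo(λx. (x x), {loop↦0}), 3↦clo(λx. (x x), {loop↦0})} | K=∅]
step 12: [C=x | E={x↦3, loop↦0} | S={0↦2, 1↦clo(λx. (x x), {loop↦0}), 2↦clo(λx. (x x), {loop↦0}), 3↦clo(λx. (x x), {loop↦0})} | K=[arg]]
step 13: [C=x | E={x↦3, loop↦0} | S={0↦2, 1↦clo(λx. (x x), {loop↦0}), 2↦clo(λx. (x x), {loop↦0}), 3↦clo(λx. (x x), {loop↦0})} | K=[fun]]
step 14: [C=(x x) | E={x↦4, loop↦0} | S={0↦2, 1↦clo(λx. (x x), {loop↦0}), 2↦clo(λx. (x x), {loop↦0}), 3↦clo(λx. (x x), {loop↦0}), 4↦clo(λx. (x x), {loop↦0})} | K=∅]
→ 14 transitions taken and the configuration is still not final: no result within 14 steps

Answer: DIVERGES (no final state within 14 steps)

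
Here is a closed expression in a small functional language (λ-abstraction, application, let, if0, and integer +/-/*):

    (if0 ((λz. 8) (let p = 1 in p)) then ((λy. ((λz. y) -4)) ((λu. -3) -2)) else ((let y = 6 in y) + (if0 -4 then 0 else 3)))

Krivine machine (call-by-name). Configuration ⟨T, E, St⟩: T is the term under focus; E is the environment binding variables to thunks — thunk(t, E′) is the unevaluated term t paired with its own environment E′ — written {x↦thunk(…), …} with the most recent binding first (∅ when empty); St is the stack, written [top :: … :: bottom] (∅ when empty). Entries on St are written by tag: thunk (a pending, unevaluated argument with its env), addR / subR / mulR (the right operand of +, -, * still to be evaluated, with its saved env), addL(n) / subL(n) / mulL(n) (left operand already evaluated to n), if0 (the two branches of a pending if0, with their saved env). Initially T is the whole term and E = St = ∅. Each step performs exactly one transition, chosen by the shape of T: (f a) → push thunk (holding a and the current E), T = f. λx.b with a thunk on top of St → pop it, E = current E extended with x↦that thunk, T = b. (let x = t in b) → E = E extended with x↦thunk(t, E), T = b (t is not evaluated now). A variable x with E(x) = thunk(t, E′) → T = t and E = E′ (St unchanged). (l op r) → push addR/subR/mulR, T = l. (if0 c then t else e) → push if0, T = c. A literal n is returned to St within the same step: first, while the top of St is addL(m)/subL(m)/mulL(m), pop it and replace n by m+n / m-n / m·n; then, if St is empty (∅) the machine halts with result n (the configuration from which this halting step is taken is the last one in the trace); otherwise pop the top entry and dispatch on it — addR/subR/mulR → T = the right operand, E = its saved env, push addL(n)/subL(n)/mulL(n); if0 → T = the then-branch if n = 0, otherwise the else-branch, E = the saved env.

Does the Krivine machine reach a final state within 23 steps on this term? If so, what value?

Answer: 9

Execution trace:
t=0: <T=(if0 ((λz. 8) (let p = 1 in p)) then ((λy. ((λz. y) -4)) ((λu. -3) -2)) else ((let y = 6 in y) + (if0 -4 then 0 else 3))), E=∅, St=∅>
t=1: <T=((λz. 8) (let p = 1 in p)), E=∅, St=[if0]>
t=2: <T=(λz. 8), E=∅, St=[thunk :: if0]>
t=3: <T=8, E={z↦thunk((let p = 1 in p), ∅)}, St=[if0]>
t=4: <T=((let y = 6 in y) + (if0 -4 then 0 else 3)), E=∅, St=∅>
t=5: <T=(let y = 6 in y), E=∅, St=[addR]>
t=6: <T=y, E={y↦thunk(6, ∅)}, St=[addR]>
t=7: <T=6, E=∅, St=[addR]>
t=8: <T=(if0 -4 then 0 else 3), E=∅, St=[addL(6)]>
t=9: <T=-4, E=∅, St=[if0 :: addL(6)]>
t=10: <T=3, E=∅, St=[addL(6)]>
→ final value 9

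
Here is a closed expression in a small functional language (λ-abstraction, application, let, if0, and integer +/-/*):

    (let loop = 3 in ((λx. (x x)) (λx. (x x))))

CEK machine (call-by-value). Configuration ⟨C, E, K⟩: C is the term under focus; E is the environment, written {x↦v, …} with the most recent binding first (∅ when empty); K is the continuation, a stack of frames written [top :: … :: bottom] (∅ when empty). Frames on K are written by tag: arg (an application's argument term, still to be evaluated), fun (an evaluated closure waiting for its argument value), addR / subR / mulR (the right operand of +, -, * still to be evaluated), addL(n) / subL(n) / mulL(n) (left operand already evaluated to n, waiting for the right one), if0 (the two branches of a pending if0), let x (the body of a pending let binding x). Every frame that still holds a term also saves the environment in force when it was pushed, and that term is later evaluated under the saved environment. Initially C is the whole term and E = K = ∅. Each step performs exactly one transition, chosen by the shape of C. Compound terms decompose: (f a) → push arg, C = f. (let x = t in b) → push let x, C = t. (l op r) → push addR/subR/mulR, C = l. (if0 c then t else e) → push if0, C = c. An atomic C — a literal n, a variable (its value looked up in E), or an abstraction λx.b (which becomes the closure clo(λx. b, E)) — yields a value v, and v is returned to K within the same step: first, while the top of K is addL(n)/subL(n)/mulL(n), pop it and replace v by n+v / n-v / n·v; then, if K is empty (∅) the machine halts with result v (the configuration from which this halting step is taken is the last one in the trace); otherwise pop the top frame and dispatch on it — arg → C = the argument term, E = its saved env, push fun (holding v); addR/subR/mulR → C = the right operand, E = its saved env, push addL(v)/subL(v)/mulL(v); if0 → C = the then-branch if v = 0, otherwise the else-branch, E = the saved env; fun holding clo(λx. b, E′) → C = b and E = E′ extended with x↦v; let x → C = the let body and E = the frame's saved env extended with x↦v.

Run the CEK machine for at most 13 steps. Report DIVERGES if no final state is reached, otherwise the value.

0. ⟨C=(let loop = 3 in ((λx. (x x)) (λx. (x x)))); E=∅; K=∅⟩
1. ⟨C=3; E=∅; K=[let loop]⟩
2. ⟨C=((λx. (x x)) (λx. (x x))); E={loop↦3}; K=∅⟩
3. ⟨C=(λx. (x x)); E={loop↦3}; K=[arg]⟩
4. ⟨C=(λx. (x x)); E={loop↦3}; K=[fun]⟩
5. ⟨C=(x x); E={x↦clo(λx. (x x), {loop↦3}), loop↦3}; K=∅⟩
6. ⟨C=x; E={x↦clo(λx. (x x), {loop↦3}), loop↦3}; K=[arg]⟩
7. ⟨C=x; E={x↦clo(λx. (x x), {loop↦3}), loop↦3}; K=[fun]⟩
… configuration repeats with period 3 (steps 5–7 recur indefinitely) …

Answer: DIVERGES (no final state within 13 steps)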